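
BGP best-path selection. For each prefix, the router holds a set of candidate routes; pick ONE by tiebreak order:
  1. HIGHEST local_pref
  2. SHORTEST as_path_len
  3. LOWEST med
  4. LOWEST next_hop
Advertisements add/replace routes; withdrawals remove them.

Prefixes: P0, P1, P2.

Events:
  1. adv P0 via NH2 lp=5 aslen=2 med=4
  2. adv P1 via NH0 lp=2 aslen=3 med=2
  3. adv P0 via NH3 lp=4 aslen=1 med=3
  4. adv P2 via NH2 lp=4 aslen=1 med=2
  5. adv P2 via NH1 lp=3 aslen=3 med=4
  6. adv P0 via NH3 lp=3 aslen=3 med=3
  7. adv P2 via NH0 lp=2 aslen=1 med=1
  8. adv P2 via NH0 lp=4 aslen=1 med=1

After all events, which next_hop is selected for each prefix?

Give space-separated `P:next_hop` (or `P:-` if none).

Answer: P0:NH2 P1:NH0 P2:NH0

Derivation:
Op 1: best P0=NH2 P1=- P2=-
Op 2: best P0=NH2 P1=NH0 P2=-
Op 3: best P0=NH2 P1=NH0 P2=-
Op 4: best P0=NH2 P1=NH0 P2=NH2
Op 5: best P0=NH2 P1=NH0 P2=NH2
Op 6: best P0=NH2 P1=NH0 P2=NH2
Op 7: best P0=NH2 P1=NH0 P2=NH2
Op 8: best P0=NH2 P1=NH0 P2=NH0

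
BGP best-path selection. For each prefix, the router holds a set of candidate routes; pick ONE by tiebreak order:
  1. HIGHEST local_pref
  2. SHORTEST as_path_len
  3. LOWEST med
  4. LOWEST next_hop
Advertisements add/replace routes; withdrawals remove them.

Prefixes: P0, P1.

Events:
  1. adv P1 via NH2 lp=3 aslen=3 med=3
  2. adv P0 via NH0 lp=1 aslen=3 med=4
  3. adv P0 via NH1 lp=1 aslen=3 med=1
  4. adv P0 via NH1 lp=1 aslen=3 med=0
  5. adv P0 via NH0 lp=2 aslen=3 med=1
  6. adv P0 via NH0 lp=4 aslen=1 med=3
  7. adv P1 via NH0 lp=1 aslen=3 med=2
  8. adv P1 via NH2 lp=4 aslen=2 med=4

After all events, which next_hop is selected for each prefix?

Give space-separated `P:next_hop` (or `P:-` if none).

Op 1: best P0=- P1=NH2
Op 2: best P0=NH0 P1=NH2
Op 3: best P0=NH1 P1=NH2
Op 4: best P0=NH1 P1=NH2
Op 5: best P0=NH0 P1=NH2
Op 6: best P0=NH0 P1=NH2
Op 7: best P0=NH0 P1=NH2
Op 8: best P0=NH0 P1=NH2

Answer: P0:NH0 P1:NH2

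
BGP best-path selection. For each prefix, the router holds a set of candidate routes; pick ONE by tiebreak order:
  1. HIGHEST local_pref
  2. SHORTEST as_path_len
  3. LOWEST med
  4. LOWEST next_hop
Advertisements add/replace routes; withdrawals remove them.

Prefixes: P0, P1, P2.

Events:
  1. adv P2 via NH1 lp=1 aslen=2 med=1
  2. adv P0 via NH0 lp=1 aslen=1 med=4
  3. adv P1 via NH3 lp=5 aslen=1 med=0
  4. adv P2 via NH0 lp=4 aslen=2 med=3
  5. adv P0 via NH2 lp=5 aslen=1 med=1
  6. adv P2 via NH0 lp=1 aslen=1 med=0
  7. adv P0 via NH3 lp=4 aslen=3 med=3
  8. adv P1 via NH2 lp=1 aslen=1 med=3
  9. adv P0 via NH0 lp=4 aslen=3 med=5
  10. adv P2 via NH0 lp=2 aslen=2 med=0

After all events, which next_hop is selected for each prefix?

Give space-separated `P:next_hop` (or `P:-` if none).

Op 1: best P0=- P1=- P2=NH1
Op 2: best P0=NH0 P1=- P2=NH1
Op 3: best P0=NH0 P1=NH3 P2=NH1
Op 4: best P0=NH0 P1=NH3 P2=NH0
Op 5: best P0=NH2 P1=NH3 P2=NH0
Op 6: best P0=NH2 P1=NH3 P2=NH0
Op 7: best P0=NH2 P1=NH3 P2=NH0
Op 8: best P0=NH2 P1=NH3 P2=NH0
Op 9: best P0=NH2 P1=NH3 P2=NH0
Op 10: best P0=NH2 P1=NH3 P2=NH0

Answer: P0:NH2 P1:NH3 P2:NH0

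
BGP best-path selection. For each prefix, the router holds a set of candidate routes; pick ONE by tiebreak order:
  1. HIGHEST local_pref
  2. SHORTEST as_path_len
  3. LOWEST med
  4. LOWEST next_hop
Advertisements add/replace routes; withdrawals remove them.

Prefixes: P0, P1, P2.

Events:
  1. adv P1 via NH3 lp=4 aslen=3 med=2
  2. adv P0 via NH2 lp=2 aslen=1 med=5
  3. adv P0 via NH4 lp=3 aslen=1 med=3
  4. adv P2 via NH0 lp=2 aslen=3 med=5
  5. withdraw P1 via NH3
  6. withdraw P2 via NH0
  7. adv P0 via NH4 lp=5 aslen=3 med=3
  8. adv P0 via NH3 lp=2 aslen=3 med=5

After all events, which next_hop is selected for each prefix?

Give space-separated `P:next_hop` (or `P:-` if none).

Answer: P0:NH4 P1:- P2:-

Derivation:
Op 1: best P0=- P1=NH3 P2=-
Op 2: best P0=NH2 P1=NH3 P2=-
Op 3: best P0=NH4 P1=NH3 P2=-
Op 4: best P0=NH4 P1=NH3 P2=NH0
Op 5: best P0=NH4 P1=- P2=NH0
Op 6: best P0=NH4 P1=- P2=-
Op 7: best P0=NH4 P1=- P2=-
Op 8: best P0=NH4 P1=- P2=-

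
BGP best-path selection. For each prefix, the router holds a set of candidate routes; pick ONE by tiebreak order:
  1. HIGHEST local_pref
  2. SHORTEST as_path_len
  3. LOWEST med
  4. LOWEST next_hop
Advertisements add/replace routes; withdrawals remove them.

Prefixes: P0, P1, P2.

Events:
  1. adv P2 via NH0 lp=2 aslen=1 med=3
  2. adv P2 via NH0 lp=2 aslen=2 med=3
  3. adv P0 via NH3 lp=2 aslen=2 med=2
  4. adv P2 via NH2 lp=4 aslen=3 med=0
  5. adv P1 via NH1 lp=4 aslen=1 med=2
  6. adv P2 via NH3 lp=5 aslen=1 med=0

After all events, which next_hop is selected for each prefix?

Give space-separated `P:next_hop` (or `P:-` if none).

Op 1: best P0=- P1=- P2=NH0
Op 2: best P0=- P1=- P2=NH0
Op 3: best P0=NH3 P1=- P2=NH0
Op 4: best P0=NH3 P1=- P2=NH2
Op 5: best P0=NH3 P1=NH1 P2=NH2
Op 6: best P0=NH3 P1=NH1 P2=NH3

Answer: P0:NH3 P1:NH1 P2:NH3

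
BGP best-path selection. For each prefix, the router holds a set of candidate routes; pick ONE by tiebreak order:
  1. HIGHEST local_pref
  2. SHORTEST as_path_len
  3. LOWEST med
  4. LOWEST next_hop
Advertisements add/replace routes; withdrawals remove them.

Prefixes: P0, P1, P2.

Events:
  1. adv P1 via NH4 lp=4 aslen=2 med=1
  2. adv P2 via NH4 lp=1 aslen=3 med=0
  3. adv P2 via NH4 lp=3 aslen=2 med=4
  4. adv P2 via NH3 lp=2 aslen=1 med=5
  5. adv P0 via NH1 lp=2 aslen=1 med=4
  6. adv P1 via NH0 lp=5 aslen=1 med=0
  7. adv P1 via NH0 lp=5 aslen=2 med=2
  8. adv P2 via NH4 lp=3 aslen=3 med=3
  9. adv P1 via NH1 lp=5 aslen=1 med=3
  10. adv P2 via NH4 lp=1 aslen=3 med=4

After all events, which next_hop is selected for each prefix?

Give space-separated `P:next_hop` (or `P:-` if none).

Answer: P0:NH1 P1:NH1 P2:NH3

Derivation:
Op 1: best P0=- P1=NH4 P2=-
Op 2: best P0=- P1=NH4 P2=NH4
Op 3: best P0=- P1=NH4 P2=NH4
Op 4: best P0=- P1=NH4 P2=NH4
Op 5: best P0=NH1 P1=NH4 P2=NH4
Op 6: best P0=NH1 P1=NH0 P2=NH4
Op 7: best P0=NH1 P1=NH0 P2=NH4
Op 8: best P0=NH1 P1=NH0 P2=NH4
Op 9: best P0=NH1 P1=NH1 P2=NH4
Op 10: best P0=NH1 P1=NH1 P2=NH3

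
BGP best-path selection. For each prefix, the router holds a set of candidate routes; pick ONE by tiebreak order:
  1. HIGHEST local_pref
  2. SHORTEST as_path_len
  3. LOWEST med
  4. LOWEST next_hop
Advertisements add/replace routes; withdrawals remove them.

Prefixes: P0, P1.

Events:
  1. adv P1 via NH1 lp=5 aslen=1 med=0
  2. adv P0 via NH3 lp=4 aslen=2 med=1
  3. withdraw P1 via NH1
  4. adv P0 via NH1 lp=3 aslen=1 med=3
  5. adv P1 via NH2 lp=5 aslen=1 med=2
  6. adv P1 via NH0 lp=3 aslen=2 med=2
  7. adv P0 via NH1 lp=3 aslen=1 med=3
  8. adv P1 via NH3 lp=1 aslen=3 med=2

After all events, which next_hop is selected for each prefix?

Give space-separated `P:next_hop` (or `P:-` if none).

Op 1: best P0=- P1=NH1
Op 2: best P0=NH3 P1=NH1
Op 3: best P0=NH3 P1=-
Op 4: best P0=NH3 P1=-
Op 5: best P0=NH3 P1=NH2
Op 6: best P0=NH3 P1=NH2
Op 7: best P0=NH3 P1=NH2
Op 8: best P0=NH3 P1=NH2

Answer: P0:NH3 P1:NH2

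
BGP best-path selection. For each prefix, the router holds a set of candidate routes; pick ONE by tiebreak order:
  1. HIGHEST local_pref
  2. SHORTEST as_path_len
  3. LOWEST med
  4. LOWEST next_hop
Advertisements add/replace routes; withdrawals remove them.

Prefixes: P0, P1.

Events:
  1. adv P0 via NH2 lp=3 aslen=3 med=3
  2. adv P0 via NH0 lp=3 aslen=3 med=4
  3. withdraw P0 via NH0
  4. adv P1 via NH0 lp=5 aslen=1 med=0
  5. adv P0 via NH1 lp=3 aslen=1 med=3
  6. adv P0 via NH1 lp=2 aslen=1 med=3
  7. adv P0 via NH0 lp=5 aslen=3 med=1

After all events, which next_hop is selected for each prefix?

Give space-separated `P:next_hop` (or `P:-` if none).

Op 1: best P0=NH2 P1=-
Op 2: best P0=NH2 P1=-
Op 3: best P0=NH2 P1=-
Op 4: best P0=NH2 P1=NH0
Op 5: best P0=NH1 P1=NH0
Op 6: best P0=NH2 P1=NH0
Op 7: best P0=NH0 P1=NH0

Answer: P0:NH0 P1:NH0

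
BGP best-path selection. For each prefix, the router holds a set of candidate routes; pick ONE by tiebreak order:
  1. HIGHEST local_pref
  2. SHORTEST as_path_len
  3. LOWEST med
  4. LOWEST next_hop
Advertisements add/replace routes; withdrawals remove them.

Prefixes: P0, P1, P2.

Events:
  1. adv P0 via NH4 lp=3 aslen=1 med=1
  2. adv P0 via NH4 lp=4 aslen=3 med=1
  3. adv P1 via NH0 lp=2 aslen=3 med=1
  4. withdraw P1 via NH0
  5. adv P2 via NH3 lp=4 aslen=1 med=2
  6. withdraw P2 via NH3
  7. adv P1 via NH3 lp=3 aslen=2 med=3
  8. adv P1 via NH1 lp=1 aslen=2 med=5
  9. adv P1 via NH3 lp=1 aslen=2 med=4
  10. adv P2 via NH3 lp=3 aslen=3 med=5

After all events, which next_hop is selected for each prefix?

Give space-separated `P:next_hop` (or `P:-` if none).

Answer: P0:NH4 P1:NH3 P2:NH3

Derivation:
Op 1: best P0=NH4 P1=- P2=-
Op 2: best P0=NH4 P1=- P2=-
Op 3: best P0=NH4 P1=NH0 P2=-
Op 4: best P0=NH4 P1=- P2=-
Op 5: best P0=NH4 P1=- P2=NH3
Op 6: best P0=NH4 P1=- P2=-
Op 7: best P0=NH4 P1=NH3 P2=-
Op 8: best P0=NH4 P1=NH3 P2=-
Op 9: best P0=NH4 P1=NH3 P2=-
Op 10: best P0=NH4 P1=NH3 P2=NH3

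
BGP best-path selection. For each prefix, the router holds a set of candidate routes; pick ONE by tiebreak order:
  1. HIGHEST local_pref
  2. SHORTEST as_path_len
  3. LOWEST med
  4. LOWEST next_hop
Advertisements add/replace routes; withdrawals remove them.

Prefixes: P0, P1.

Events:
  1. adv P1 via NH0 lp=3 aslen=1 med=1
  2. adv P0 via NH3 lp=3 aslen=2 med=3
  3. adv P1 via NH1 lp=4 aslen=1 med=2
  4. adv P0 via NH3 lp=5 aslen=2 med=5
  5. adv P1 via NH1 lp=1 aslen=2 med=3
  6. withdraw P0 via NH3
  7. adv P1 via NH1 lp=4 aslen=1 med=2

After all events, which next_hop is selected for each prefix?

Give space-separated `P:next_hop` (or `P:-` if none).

Op 1: best P0=- P1=NH0
Op 2: best P0=NH3 P1=NH0
Op 3: best P0=NH3 P1=NH1
Op 4: best P0=NH3 P1=NH1
Op 5: best P0=NH3 P1=NH0
Op 6: best P0=- P1=NH0
Op 7: best P0=- P1=NH1

Answer: P0:- P1:NH1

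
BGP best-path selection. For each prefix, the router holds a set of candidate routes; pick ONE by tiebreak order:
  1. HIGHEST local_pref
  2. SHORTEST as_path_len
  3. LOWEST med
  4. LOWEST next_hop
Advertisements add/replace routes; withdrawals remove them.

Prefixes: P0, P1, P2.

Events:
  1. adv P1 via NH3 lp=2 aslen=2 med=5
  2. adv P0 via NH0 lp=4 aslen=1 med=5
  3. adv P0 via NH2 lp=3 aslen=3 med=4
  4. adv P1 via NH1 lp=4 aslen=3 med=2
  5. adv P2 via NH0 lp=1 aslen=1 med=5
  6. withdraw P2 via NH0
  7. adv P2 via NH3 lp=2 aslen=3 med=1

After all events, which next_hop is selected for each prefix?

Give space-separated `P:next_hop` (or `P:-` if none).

Answer: P0:NH0 P1:NH1 P2:NH3

Derivation:
Op 1: best P0=- P1=NH3 P2=-
Op 2: best P0=NH0 P1=NH3 P2=-
Op 3: best P0=NH0 P1=NH3 P2=-
Op 4: best P0=NH0 P1=NH1 P2=-
Op 5: best P0=NH0 P1=NH1 P2=NH0
Op 6: best P0=NH0 P1=NH1 P2=-
Op 7: best P0=NH0 P1=NH1 P2=NH3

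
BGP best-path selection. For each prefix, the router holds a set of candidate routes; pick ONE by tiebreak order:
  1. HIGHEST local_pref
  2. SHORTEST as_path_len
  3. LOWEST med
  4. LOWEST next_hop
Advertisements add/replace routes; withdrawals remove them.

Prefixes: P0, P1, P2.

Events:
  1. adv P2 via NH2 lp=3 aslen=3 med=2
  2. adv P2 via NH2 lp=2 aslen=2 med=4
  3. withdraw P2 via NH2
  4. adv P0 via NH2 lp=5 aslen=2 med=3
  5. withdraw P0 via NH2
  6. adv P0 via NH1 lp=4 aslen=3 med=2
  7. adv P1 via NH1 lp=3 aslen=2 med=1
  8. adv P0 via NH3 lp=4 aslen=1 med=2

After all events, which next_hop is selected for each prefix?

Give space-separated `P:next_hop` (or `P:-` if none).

Answer: P0:NH3 P1:NH1 P2:-

Derivation:
Op 1: best P0=- P1=- P2=NH2
Op 2: best P0=- P1=- P2=NH2
Op 3: best P0=- P1=- P2=-
Op 4: best P0=NH2 P1=- P2=-
Op 5: best P0=- P1=- P2=-
Op 6: best P0=NH1 P1=- P2=-
Op 7: best P0=NH1 P1=NH1 P2=-
Op 8: best P0=NH3 P1=NH1 P2=-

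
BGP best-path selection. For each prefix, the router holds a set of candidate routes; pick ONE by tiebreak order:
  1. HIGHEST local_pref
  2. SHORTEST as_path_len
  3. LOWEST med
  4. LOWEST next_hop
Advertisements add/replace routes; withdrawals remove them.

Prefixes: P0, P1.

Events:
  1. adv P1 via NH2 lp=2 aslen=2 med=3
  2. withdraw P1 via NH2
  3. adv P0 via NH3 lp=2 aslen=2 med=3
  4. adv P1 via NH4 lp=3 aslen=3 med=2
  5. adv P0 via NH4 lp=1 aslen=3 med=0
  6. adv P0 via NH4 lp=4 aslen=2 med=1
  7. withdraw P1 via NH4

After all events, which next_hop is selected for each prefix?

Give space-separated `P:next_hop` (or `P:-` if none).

Op 1: best P0=- P1=NH2
Op 2: best P0=- P1=-
Op 3: best P0=NH3 P1=-
Op 4: best P0=NH3 P1=NH4
Op 5: best P0=NH3 P1=NH4
Op 6: best P0=NH4 P1=NH4
Op 7: best P0=NH4 P1=-

Answer: P0:NH4 P1:-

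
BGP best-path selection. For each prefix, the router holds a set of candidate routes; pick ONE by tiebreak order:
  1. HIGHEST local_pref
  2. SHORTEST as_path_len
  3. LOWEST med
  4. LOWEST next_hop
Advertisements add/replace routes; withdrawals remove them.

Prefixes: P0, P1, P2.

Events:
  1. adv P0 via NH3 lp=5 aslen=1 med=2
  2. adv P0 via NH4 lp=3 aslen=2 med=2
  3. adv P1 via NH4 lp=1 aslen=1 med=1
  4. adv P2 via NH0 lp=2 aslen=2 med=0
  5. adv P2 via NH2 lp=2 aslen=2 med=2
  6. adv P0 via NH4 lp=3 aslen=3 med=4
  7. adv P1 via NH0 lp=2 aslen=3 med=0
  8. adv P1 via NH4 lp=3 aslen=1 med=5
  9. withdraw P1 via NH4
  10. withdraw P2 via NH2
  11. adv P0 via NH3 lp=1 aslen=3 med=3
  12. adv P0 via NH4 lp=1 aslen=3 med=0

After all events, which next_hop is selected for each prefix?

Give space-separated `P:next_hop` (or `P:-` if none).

Answer: P0:NH4 P1:NH0 P2:NH0

Derivation:
Op 1: best P0=NH3 P1=- P2=-
Op 2: best P0=NH3 P1=- P2=-
Op 3: best P0=NH3 P1=NH4 P2=-
Op 4: best P0=NH3 P1=NH4 P2=NH0
Op 5: best P0=NH3 P1=NH4 P2=NH0
Op 6: best P0=NH3 P1=NH4 P2=NH0
Op 7: best P0=NH3 P1=NH0 P2=NH0
Op 8: best P0=NH3 P1=NH4 P2=NH0
Op 9: best P0=NH3 P1=NH0 P2=NH0
Op 10: best P0=NH3 P1=NH0 P2=NH0
Op 11: best P0=NH4 P1=NH0 P2=NH0
Op 12: best P0=NH4 P1=NH0 P2=NH0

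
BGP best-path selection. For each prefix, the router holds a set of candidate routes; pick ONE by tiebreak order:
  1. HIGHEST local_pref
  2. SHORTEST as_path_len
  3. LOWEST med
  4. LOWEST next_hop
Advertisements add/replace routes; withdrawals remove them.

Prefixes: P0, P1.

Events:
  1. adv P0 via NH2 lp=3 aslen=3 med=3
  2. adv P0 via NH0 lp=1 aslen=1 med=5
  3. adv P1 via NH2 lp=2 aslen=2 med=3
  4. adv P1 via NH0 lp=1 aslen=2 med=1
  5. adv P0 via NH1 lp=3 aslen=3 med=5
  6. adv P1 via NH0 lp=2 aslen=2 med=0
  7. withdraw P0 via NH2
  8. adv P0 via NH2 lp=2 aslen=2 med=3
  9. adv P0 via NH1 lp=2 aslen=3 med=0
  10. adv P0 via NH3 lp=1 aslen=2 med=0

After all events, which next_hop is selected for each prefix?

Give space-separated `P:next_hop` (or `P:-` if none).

Op 1: best P0=NH2 P1=-
Op 2: best P0=NH2 P1=-
Op 3: best P0=NH2 P1=NH2
Op 4: best P0=NH2 P1=NH2
Op 5: best P0=NH2 P1=NH2
Op 6: best P0=NH2 P1=NH0
Op 7: best P0=NH1 P1=NH0
Op 8: best P0=NH1 P1=NH0
Op 9: best P0=NH2 P1=NH0
Op 10: best P0=NH2 P1=NH0

Answer: P0:NH2 P1:NH0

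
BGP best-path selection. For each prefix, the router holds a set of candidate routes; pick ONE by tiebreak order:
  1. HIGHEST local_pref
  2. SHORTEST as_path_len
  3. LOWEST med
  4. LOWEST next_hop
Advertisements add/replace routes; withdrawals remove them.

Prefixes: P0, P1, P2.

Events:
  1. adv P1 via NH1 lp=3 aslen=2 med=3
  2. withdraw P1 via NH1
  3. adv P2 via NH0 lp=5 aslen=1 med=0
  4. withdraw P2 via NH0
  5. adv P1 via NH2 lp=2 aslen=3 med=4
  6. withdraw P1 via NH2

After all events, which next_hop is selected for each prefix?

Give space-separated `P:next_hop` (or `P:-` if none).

Answer: P0:- P1:- P2:-

Derivation:
Op 1: best P0=- P1=NH1 P2=-
Op 2: best P0=- P1=- P2=-
Op 3: best P0=- P1=- P2=NH0
Op 4: best P0=- P1=- P2=-
Op 5: best P0=- P1=NH2 P2=-
Op 6: best P0=- P1=- P2=-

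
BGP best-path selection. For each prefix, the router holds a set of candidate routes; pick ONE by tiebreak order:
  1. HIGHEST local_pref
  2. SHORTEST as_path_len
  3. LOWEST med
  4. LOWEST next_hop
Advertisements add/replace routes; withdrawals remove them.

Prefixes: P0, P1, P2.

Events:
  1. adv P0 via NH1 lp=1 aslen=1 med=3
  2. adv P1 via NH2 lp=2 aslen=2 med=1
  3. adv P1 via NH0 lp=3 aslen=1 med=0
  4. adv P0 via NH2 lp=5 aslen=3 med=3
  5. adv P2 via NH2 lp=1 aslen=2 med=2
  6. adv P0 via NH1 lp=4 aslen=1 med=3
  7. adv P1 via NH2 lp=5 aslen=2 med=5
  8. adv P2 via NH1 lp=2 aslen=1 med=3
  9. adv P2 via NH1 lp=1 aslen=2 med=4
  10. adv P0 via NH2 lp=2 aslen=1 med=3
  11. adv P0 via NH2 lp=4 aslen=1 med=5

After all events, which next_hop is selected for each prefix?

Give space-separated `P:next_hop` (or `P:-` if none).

Answer: P0:NH1 P1:NH2 P2:NH2

Derivation:
Op 1: best P0=NH1 P1=- P2=-
Op 2: best P0=NH1 P1=NH2 P2=-
Op 3: best P0=NH1 P1=NH0 P2=-
Op 4: best P0=NH2 P1=NH0 P2=-
Op 5: best P0=NH2 P1=NH0 P2=NH2
Op 6: best P0=NH2 P1=NH0 P2=NH2
Op 7: best P0=NH2 P1=NH2 P2=NH2
Op 8: best P0=NH2 P1=NH2 P2=NH1
Op 9: best P0=NH2 P1=NH2 P2=NH2
Op 10: best P0=NH1 P1=NH2 P2=NH2
Op 11: best P0=NH1 P1=NH2 P2=NH2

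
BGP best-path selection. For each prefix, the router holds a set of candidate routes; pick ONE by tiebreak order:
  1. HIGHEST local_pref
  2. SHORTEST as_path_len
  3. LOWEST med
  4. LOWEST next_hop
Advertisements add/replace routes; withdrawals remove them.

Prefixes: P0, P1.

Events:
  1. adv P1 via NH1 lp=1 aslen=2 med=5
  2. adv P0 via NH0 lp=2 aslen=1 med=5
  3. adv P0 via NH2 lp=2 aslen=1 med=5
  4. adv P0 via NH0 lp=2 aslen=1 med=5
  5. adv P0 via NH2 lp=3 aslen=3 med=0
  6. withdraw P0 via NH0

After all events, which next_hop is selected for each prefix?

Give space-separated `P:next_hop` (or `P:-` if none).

Op 1: best P0=- P1=NH1
Op 2: best P0=NH0 P1=NH1
Op 3: best P0=NH0 P1=NH1
Op 4: best P0=NH0 P1=NH1
Op 5: best P0=NH2 P1=NH1
Op 6: best P0=NH2 P1=NH1

Answer: P0:NH2 P1:NH1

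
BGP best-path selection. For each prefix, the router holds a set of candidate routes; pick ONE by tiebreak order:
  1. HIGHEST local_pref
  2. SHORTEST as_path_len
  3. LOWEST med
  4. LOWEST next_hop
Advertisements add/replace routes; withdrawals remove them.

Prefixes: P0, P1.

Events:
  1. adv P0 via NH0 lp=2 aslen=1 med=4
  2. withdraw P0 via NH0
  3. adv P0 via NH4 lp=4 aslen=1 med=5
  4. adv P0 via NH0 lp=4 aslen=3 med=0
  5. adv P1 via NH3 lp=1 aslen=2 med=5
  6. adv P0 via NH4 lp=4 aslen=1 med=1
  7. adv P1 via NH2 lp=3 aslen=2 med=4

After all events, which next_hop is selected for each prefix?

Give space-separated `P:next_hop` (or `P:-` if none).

Answer: P0:NH4 P1:NH2

Derivation:
Op 1: best P0=NH0 P1=-
Op 2: best P0=- P1=-
Op 3: best P0=NH4 P1=-
Op 4: best P0=NH4 P1=-
Op 5: best P0=NH4 P1=NH3
Op 6: best P0=NH4 P1=NH3
Op 7: best P0=NH4 P1=NH2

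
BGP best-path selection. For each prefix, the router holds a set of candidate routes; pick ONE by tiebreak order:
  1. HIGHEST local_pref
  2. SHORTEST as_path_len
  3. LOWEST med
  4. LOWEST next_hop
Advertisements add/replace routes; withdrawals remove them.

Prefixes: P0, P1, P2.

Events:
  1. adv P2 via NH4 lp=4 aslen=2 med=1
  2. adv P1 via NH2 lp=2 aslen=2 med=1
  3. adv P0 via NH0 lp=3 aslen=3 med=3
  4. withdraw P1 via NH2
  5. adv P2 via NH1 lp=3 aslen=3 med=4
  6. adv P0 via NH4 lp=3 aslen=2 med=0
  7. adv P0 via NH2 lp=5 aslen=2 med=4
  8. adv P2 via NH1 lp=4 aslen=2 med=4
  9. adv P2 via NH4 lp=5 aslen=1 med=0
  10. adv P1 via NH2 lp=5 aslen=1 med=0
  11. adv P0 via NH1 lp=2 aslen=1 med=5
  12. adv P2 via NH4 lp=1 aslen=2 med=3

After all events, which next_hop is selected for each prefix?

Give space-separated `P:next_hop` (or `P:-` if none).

Answer: P0:NH2 P1:NH2 P2:NH1

Derivation:
Op 1: best P0=- P1=- P2=NH4
Op 2: best P0=- P1=NH2 P2=NH4
Op 3: best P0=NH0 P1=NH2 P2=NH4
Op 4: best P0=NH0 P1=- P2=NH4
Op 5: best P0=NH0 P1=- P2=NH4
Op 6: best P0=NH4 P1=- P2=NH4
Op 7: best P0=NH2 P1=- P2=NH4
Op 8: best P0=NH2 P1=- P2=NH4
Op 9: best P0=NH2 P1=- P2=NH4
Op 10: best P0=NH2 P1=NH2 P2=NH4
Op 11: best P0=NH2 P1=NH2 P2=NH4
Op 12: best P0=NH2 P1=NH2 P2=NH1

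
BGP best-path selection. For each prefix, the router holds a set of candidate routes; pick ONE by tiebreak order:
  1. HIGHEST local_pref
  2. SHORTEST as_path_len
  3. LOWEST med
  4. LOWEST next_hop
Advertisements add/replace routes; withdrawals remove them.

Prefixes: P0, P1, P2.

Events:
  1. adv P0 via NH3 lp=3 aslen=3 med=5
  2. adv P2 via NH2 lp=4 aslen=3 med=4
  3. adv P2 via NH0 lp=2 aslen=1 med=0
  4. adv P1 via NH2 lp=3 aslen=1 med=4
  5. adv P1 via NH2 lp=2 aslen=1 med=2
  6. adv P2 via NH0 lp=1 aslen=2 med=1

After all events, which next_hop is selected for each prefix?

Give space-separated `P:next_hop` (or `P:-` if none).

Op 1: best P0=NH3 P1=- P2=-
Op 2: best P0=NH3 P1=- P2=NH2
Op 3: best P0=NH3 P1=- P2=NH2
Op 4: best P0=NH3 P1=NH2 P2=NH2
Op 5: best P0=NH3 P1=NH2 P2=NH2
Op 6: best P0=NH3 P1=NH2 P2=NH2

Answer: P0:NH3 P1:NH2 P2:NH2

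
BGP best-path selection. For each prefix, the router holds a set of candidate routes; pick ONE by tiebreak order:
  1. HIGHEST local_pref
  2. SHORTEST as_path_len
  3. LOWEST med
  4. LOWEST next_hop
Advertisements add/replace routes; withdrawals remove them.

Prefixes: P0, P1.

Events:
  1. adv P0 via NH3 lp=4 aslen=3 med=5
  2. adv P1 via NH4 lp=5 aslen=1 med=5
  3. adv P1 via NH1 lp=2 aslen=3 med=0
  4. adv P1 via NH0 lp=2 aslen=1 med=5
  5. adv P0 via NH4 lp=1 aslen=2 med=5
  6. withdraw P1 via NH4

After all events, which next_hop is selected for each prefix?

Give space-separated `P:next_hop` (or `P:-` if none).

Answer: P0:NH3 P1:NH0

Derivation:
Op 1: best P0=NH3 P1=-
Op 2: best P0=NH3 P1=NH4
Op 3: best P0=NH3 P1=NH4
Op 4: best P0=NH3 P1=NH4
Op 5: best P0=NH3 P1=NH4
Op 6: best P0=NH3 P1=NH0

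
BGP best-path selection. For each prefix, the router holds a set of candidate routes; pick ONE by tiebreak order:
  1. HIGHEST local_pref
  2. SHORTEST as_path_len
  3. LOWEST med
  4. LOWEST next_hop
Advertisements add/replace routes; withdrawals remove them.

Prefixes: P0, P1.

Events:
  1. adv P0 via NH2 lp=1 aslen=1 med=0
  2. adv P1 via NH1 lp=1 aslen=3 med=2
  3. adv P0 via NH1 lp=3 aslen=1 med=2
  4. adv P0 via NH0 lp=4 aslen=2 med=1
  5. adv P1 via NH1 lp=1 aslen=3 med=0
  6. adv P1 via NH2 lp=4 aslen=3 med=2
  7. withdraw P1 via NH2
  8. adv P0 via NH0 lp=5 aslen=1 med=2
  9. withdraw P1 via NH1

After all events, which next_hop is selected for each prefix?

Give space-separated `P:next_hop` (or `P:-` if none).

Op 1: best P0=NH2 P1=-
Op 2: best P0=NH2 P1=NH1
Op 3: best P0=NH1 P1=NH1
Op 4: best P0=NH0 P1=NH1
Op 5: best P0=NH0 P1=NH1
Op 6: best P0=NH0 P1=NH2
Op 7: best P0=NH0 P1=NH1
Op 8: best P0=NH0 P1=NH1
Op 9: best P0=NH0 P1=-

Answer: P0:NH0 P1:-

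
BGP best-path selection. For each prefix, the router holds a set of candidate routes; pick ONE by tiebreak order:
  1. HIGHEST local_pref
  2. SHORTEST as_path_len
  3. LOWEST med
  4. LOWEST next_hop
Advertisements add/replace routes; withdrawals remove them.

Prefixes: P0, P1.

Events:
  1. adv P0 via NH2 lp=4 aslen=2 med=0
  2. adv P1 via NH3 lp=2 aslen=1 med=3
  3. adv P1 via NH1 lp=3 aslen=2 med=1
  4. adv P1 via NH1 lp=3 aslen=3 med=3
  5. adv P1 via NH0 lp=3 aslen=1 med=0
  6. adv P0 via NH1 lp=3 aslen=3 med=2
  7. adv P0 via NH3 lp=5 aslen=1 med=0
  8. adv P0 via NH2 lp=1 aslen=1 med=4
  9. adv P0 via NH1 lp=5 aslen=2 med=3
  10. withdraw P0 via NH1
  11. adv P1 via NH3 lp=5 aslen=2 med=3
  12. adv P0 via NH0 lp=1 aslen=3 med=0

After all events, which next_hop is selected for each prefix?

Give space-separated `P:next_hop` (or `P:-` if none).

Answer: P0:NH3 P1:NH3

Derivation:
Op 1: best P0=NH2 P1=-
Op 2: best P0=NH2 P1=NH3
Op 3: best P0=NH2 P1=NH1
Op 4: best P0=NH2 P1=NH1
Op 5: best P0=NH2 P1=NH0
Op 6: best P0=NH2 P1=NH0
Op 7: best P0=NH3 P1=NH0
Op 8: best P0=NH3 P1=NH0
Op 9: best P0=NH3 P1=NH0
Op 10: best P0=NH3 P1=NH0
Op 11: best P0=NH3 P1=NH3
Op 12: best P0=NH3 P1=NH3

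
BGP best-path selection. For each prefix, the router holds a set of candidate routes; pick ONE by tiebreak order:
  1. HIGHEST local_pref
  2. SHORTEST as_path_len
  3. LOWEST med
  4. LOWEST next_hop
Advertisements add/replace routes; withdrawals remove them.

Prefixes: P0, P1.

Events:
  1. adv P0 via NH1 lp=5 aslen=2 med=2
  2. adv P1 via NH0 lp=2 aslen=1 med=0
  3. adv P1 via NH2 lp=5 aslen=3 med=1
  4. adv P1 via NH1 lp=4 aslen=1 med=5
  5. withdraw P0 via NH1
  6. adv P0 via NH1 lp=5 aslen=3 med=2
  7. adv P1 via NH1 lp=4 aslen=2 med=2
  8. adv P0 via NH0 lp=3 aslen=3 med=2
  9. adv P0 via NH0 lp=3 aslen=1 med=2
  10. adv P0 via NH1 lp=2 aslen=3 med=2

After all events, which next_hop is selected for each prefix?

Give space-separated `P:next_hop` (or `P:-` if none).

Op 1: best P0=NH1 P1=-
Op 2: best P0=NH1 P1=NH0
Op 3: best P0=NH1 P1=NH2
Op 4: best P0=NH1 P1=NH2
Op 5: best P0=- P1=NH2
Op 6: best P0=NH1 P1=NH2
Op 7: best P0=NH1 P1=NH2
Op 8: best P0=NH1 P1=NH2
Op 9: best P0=NH1 P1=NH2
Op 10: best P0=NH0 P1=NH2

Answer: P0:NH0 P1:NH2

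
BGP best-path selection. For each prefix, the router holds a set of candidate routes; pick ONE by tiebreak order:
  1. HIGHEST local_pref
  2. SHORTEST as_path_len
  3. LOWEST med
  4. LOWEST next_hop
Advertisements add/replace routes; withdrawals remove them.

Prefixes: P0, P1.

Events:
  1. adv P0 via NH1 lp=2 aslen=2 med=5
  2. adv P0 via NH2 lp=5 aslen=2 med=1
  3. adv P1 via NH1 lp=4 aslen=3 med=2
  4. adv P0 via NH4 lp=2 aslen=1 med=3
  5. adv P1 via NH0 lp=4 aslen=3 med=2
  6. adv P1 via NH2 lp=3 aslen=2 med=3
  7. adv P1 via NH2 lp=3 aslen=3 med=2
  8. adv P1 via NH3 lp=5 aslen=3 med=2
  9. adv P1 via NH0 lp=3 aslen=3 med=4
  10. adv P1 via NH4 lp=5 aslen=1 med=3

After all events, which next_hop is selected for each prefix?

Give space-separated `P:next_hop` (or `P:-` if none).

Answer: P0:NH2 P1:NH4

Derivation:
Op 1: best P0=NH1 P1=-
Op 2: best P0=NH2 P1=-
Op 3: best P0=NH2 P1=NH1
Op 4: best P0=NH2 P1=NH1
Op 5: best P0=NH2 P1=NH0
Op 6: best P0=NH2 P1=NH0
Op 7: best P0=NH2 P1=NH0
Op 8: best P0=NH2 P1=NH3
Op 9: best P0=NH2 P1=NH3
Op 10: best P0=NH2 P1=NH4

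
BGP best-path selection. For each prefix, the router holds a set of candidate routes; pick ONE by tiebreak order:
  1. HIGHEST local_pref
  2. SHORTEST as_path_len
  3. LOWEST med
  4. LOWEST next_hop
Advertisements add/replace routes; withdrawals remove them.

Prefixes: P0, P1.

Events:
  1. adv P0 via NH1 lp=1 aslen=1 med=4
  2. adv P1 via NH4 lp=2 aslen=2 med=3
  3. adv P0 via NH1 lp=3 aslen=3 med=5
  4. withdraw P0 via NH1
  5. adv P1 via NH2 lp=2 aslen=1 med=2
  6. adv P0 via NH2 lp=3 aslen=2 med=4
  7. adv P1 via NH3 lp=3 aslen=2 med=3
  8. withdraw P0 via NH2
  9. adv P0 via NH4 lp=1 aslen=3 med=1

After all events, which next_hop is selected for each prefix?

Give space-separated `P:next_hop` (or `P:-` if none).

Answer: P0:NH4 P1:NH3

Derivation:
Op 1: best P0=NH1 P1=-
Op 2: best P0=NH1 P1=NH4
Op 3: best P0=NH1 P1=NH4
Op 4: best P0=- P1=NH4
Op 5: best P0=- P1=NH2
Op 6: best P0=NH2 P1=NH2
Op 7: best P0=NH2 P1=NH3
Op 8: best P0=- P1=NH3
Op 9: best P0=NH4 P1=NH3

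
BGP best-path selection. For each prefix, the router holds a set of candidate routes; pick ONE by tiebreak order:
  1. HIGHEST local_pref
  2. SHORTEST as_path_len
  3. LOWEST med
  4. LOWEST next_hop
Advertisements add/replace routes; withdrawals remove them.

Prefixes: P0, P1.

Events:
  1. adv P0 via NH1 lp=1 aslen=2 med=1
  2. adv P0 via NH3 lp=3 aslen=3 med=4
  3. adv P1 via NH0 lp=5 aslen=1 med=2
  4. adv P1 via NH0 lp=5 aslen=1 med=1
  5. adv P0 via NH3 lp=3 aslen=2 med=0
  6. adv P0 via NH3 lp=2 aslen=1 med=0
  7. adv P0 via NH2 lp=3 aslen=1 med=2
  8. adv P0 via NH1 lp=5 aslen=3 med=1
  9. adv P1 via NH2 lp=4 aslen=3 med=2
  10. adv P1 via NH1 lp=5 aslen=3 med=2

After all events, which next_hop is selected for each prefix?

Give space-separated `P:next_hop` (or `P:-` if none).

Op 1: best P0=NH1 P1=-
Op 2: best P0=NH3 P1=-
Op 3: best P0=NH3 P1=NH0
Op 4: best P0=NH3 P1=NH0
Op 5: best P0=NH3 P1=NH0
Op 6: best P0=NH3 P1=NH0
Op 7: best P0=NH2 P1=NH0
Op 8: best P0=NH1 P1=NH0
Op 9: best P0=NH1 P1=NH0
Op 10: best P0=NH1 P1=NH0

Answer: P0:NH1 P1:NH0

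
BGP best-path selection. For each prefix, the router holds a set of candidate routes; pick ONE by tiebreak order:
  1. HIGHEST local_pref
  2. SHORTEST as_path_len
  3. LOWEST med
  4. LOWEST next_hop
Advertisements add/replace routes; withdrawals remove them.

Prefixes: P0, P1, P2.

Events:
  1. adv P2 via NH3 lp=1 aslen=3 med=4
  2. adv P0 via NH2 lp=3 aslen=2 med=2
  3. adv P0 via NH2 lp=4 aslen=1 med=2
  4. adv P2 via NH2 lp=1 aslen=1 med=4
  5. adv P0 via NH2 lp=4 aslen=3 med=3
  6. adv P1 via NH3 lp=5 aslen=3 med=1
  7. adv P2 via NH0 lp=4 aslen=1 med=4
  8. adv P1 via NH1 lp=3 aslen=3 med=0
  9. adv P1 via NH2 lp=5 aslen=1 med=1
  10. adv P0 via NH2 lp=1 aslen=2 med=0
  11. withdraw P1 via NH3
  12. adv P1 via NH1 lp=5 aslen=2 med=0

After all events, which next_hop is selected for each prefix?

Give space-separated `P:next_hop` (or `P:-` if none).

Answer: P0:NH2 P1:NH2 P2:NH0

Derivation:
Op 1: best P0=- P1=- P2=NH3
Op 2: best P0=NH2 P1=- P2=NH3
Op 3: best P0=NH2 P1=- P2=NH3
Op 4: best P0=NH2 P1=- P2=NH2
Op 5: best P0=NH2 P1=- P2=NH2
Op 6: best P0=NH2 P1=NH3 P2=NH2
Op 7: best P0=NH2 P1=NH3 P2=NH0
Op 8: best P0=NH2 P1=NH3 P2=NH0
Op 9: best P0=NH2 P1=NH2 P2=NH0
Op 10: best P0=NH2 P1=NH2 P2=NH0
Op 11: best P0=NH2 P1=NH2 P2=NH0
Op 12: best P0=NH2 P1=NH2 P2=NH0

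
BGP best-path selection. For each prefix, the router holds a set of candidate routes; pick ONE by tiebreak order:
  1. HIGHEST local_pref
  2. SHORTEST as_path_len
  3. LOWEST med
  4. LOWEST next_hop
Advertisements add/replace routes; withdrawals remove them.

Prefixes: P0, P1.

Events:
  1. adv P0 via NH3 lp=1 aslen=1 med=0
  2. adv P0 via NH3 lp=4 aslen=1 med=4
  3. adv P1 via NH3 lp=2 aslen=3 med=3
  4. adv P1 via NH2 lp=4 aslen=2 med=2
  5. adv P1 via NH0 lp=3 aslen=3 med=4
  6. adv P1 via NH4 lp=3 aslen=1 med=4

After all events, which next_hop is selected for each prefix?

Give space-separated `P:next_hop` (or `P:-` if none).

Answer: P0:NH3 P1:NH2

Derivation:
Op 1: best P0=NH3 P1=-
Op 2: best P0=NH3 P1=-
Op 3: best P0=NH3 P1=NH3
Op 4: best P0=NH3 P1=NH2
Op 5: best P0=NH3 P1=NH2
Op 6: best P0=NH3 P1=NH2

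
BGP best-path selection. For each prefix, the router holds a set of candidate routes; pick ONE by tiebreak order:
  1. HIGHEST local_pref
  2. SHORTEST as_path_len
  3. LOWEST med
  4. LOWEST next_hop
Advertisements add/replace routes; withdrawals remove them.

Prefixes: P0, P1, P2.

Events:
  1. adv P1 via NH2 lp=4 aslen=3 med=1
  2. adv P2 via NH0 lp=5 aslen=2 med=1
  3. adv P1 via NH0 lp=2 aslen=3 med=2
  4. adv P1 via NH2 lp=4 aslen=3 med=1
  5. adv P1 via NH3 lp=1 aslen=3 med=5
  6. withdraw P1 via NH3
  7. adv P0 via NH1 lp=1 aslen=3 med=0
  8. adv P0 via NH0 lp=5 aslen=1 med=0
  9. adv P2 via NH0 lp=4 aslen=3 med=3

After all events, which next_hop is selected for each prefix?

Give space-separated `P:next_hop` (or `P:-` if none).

Answer: P0:NH0 P1:NH2 P2:NH0

Derivation:
Op 1: best P0=- P1=NH2 P2=-
Op 2: best P0=- P1=NH2 P2=NH0
Op 3: best P0=- P1=NH2 P2=NH0
Op 4: best P0=- P1=NH2 P2=NH0
Op 5: best P0=- P1=NH2 P2=NH0
Op 6: best P0=- P1=NH2 P2=NH0
Op 7: best P0=NH1 P1=NH2 P2=NH0
Op 8: best P0=NH0 P1=NH2 P2=NH0
Op 9: best P0=NH0 P1=NH2 P2=NH0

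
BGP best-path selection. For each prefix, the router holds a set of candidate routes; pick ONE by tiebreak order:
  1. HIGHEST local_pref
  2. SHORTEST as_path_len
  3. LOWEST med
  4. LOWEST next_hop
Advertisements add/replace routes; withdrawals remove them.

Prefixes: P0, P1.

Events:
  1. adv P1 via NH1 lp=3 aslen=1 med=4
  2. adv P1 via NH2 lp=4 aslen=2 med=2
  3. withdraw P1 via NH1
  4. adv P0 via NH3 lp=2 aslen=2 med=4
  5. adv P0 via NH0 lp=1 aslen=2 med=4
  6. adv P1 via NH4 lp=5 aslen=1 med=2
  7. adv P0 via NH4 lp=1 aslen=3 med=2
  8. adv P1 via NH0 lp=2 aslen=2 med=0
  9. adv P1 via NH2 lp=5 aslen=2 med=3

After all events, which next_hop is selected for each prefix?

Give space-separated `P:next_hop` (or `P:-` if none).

Answer: P0:NH3 P1:NH4

Derivation:
Op 1: best P0=- P1=NH1
Op 2: best P0=- P1=NH2
Op 3: best P0=- P1=NH2
Op 4: best P0=NH3 P1=NH2
Op 5: best P0=NH3 P1=NH2
Op 6: best P0=NH3 P1=NH4
Op 7: best P0=NH3 P1=NH4
Op 8: best P0=NH3 P1=NH4
Op 9: best P0=NH3 P1=NH4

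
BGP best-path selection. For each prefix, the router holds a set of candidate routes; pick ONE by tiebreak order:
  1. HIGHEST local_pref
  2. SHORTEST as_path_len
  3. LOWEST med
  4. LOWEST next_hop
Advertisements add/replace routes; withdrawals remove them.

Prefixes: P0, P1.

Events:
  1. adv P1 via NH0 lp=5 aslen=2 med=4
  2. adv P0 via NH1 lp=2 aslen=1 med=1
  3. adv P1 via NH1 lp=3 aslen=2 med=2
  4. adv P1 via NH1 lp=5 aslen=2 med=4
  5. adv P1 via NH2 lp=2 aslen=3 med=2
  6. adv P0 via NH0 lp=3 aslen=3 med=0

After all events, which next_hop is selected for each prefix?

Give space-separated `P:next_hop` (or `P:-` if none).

Op 1: best P0=- P1=NH0
Op 2: best P0=NH1 P1=NH0
Op 3: best P0=NH1 P1=NH0
Op 4: best P0=NH1 P1=NH0
Op 5: best P0=NH1 P1=NH0
Op 6: best P0=NH0 P1=NH0

Answer: P0:NH0 P1:NH0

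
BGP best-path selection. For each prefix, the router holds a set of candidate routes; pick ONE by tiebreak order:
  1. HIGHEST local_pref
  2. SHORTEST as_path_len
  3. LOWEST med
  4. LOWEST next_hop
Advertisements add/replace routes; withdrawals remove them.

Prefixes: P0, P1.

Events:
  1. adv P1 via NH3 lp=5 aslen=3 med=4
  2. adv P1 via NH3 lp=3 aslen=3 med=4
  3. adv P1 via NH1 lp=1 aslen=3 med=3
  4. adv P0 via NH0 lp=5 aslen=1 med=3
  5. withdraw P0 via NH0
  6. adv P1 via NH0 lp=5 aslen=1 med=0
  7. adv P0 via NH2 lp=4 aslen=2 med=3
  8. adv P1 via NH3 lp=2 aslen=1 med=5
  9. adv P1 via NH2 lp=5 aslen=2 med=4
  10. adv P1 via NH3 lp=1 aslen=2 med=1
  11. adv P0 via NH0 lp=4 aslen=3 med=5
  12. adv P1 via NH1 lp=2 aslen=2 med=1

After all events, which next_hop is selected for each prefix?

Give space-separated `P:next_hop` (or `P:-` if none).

Op 1: best P0=- P1=NH3
Op 2: best P0=- P1=NH3
Op 3: best P0=- P1=NH3
Op 4: best P0=NH0 P1=NH3
Op 5: best P0=- P1=NH3
Op 6: best P0=- P1=NH0
Op 7: best P0=NH2 P1=NH0
Op 8: best P0=NH2 P1=NH0
Op 9: best P0=NH2 P1=NH0
Op 10: best P0=NH2 P1=NH0
Op 11: best P0=NH2 P1=NH0
Op 12: best P0=NH2 P1=NH0

Answer: P0:NH2 P1:NH0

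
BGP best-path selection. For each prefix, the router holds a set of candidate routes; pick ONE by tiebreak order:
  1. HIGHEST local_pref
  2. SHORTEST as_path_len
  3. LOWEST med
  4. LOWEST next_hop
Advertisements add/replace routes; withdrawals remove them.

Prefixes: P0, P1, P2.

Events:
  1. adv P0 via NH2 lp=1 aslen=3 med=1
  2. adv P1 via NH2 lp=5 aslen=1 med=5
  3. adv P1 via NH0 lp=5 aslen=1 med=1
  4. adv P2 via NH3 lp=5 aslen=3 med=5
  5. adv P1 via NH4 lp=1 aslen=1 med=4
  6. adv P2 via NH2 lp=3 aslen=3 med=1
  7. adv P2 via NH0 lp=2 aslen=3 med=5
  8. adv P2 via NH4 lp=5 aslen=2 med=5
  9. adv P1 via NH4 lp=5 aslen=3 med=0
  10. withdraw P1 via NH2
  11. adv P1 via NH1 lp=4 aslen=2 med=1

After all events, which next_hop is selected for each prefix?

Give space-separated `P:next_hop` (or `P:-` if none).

Op 1: best P0=NH2 P1=- P2=-
Op 2: best P0=NH2 P1=NH2 P2=-
Op 3: best P0=NH2 P1=NH0 P2=-
Op 4: best P0=NH2 P1=NH0 P2=NH3
Op 5: best P0=NH2 P1=NH0 P2=NH3
Op 6: best P0=NH2 P1=NH0 P2=NH3
Op 7: best P0=NH2 P1=NH0 P2=NH3
Op 8: best P0=NH2 P1=NH0 P2=NH4
Op 9: best P0=NH2 P1=NH0 P2=NH4
Op 10: best P0=NH2 P1=NH0 P2=NH4
Op 11: best P0=NH2 P1=NH0 P2=NH4

Answer: P0:NH2 P1:NH0 P2:NH4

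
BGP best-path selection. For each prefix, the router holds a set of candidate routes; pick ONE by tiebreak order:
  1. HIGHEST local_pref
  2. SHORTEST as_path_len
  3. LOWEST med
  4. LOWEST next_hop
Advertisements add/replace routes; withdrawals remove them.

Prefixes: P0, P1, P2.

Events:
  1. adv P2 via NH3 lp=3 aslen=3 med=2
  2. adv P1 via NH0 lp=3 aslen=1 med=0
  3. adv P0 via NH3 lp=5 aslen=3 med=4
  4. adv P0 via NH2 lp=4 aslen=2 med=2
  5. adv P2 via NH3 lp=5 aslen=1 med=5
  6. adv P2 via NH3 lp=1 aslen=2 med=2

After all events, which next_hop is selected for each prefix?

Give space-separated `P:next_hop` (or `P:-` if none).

Answer: P0:NH3 P1:NH0 P2:NH3

Derivation:
Op 1: best P0=- P1=- P2=NH3
Op 2: best P0=- P1=NH0 P2=NH3
Op 3: best P0=NH3 P1=NH0 P2=NH3
Op 4: best P0=NH3 P1=NH0 P2=NH3
Op 5: best P0=NH3 P1=NH0 P2=NH3
Op 6: best P0=NH3 P1=NH0 P2=NH3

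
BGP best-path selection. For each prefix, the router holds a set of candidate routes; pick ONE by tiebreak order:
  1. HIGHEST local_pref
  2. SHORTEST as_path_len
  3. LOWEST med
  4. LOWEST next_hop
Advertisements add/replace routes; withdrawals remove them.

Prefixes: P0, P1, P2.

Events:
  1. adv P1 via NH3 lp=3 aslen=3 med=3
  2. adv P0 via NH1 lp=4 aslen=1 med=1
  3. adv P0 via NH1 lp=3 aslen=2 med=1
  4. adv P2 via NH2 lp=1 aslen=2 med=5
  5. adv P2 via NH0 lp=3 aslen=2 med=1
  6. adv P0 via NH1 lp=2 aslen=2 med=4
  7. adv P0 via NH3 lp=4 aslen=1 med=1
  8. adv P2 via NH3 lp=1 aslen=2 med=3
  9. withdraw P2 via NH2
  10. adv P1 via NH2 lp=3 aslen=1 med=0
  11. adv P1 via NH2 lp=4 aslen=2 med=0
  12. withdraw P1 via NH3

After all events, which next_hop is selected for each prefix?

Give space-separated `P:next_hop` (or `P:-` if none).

Answer: P0:NH3 P1:NH2 P2:NH0

Derivation:
Op 1: best P0=- P1=NH3 P2=-
Op 2: best P0=NH1 P1=NH3 P2=-
Op 3: best P0=NH1 P1=NH3 P2=-
Op 4: best P0=NH1 P1=NH3 P2=NH2
Op 5: best P0=NH1 P1=NH3 P2=NH0
Op 6: best P0=NH1 P1=NH3 P2=NH0
Op 7: best P0=NH3 P1=NH3 P2=NH0
Op 8: best P0=NH3 P1=NH3 P2=NH0
Op 9: best P0=NH3 P1=NH3 P2=NH0
Op 10: best P0=NH3 P1=NH2 P2=NH0
Op 11: best P0=NH3 P1=NH2 P2=NH0
Op 12: best P0=NH3 P1=NH2 P2=NH0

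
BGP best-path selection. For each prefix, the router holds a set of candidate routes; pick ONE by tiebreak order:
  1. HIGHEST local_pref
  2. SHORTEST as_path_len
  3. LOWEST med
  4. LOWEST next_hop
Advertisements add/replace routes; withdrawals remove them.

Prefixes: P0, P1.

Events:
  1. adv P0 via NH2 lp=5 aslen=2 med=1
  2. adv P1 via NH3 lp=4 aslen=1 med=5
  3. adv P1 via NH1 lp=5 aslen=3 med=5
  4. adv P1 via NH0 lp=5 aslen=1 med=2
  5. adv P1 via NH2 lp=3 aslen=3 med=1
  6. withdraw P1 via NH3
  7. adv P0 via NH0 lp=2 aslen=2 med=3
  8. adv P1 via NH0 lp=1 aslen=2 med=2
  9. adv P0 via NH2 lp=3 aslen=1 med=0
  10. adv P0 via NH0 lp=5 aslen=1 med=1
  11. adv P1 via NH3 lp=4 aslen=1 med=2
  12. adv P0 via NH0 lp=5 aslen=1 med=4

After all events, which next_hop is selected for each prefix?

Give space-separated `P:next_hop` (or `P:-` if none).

Op 1: best P0=NH2 P1=-
Op 2: best P0=NH2 P1=NH3
Op 3: best P0=NH2 P1=NH1
Op 4: best P0=NH2 P1=NH0
Op 5: best P0=NH2 P1=NH0
Op 6: best P0=NH2 P1=NH0
Op 7: best P0=NH2 P1=NH0
Op 8: best P0=NH2 P1=NH1
Op 9: best P0=NH2 P1=NH1
Op 10: best P0=NH0 P1=NH1
Op 11: best P0=NH0 P1=NH1
Op 12: best P0=NH0 P1=NH1

Answer: P0:NH0 P1:NH1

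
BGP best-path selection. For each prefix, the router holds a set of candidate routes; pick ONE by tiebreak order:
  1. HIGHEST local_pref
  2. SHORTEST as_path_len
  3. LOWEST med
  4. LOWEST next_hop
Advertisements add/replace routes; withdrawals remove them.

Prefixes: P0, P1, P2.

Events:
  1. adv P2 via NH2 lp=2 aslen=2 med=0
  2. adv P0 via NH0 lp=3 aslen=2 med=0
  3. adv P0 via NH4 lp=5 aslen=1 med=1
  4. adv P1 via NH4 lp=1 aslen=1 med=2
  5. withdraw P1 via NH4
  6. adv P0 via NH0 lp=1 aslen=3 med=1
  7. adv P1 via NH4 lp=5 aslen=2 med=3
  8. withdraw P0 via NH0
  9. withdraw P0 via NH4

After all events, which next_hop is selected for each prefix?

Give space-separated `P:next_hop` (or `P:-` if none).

Answer: P0:- P1:NH4 P2:NH2

Derivation:
Op 1: best P0=- P1=- P2=NH2
Op 2: best P0=NH0 P1=- P2=NH2
Op 3: best P0=NH4 P1=- P2=NH2
Op 4: best P0=NH4 P1=NH4 P2=NH2
Op 5: best P0=NH4 P1=- P2=NH2
Op 6: best P0=NH4 P1=- P2=NH2
Op 7: best P0=NH4 P1=NH4 P2=NH2
Op 8: best P0=NH4 P1=NH4 P2=NH2
Op 9: best P0=- P1=NH4 P2=NH2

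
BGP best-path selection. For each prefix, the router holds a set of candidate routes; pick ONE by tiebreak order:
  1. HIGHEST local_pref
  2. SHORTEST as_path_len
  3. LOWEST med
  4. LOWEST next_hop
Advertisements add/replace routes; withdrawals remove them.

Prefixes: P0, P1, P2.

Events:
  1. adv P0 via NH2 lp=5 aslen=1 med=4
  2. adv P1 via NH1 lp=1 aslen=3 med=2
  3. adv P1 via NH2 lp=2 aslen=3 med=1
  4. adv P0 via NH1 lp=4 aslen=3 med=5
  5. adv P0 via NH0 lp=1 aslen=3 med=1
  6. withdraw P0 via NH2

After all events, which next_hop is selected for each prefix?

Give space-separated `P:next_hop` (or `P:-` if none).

Answer: P0:NH1 P1:NH2 P2:-

Derivation:
Op 1: best P0=NH2 P1=- P2=-
Op 2: best P0=NH2 P1=NH1 P2=-
Op 3: best P0=NH2 P1=NH2 P2=-
Op 4: best P0=NH2 P1=NH2 P2=-
Op 5: best P0=NH2 P1=NH2 P2=-
Op 6: best P0=NH1 P1=NH2 P2=-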